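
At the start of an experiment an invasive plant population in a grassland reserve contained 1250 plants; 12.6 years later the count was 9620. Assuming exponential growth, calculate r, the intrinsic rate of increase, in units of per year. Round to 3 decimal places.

0.162 per year

From N(t) = N₀·e^(rt): e^(r·12.6) = 9620/1250 = 7.696.
r·12.6 = ln(7.696) = 2.0407, so r = 2.0407/12.6 = 0.16196.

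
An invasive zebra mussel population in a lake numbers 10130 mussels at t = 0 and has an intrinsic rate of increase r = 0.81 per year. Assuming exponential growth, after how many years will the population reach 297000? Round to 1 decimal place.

4.2 years

Set N₀·e^(rt) = 297000: e^(0.81·t) = 297000/10130 = 29.319.
0.81·t = ln(29.319) = 3.3782, so t = 3.3782/0.81 = 4.1707.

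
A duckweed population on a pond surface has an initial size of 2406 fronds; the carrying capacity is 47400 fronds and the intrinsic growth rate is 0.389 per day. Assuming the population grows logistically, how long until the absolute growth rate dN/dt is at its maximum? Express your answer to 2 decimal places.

7.53 days

Logistic growth is fastest at N = K/2 = 23700.
A = (K − N₀)/N₀ = 18.701. Set K/(1 + A·e^(−rt)) = K/2 → A·e^(−rt) = 1.
e^(−0.389t) = 1/18.701 = 0.0534738, so t = ln(18.701)/0.389 = 2.9286/0.389 = 7.5284.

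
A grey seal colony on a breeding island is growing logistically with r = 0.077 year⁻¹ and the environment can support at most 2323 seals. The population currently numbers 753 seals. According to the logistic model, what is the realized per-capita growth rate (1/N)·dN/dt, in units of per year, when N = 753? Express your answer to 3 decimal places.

(1/N)·dN/dt = r(1 − N/K) = 0.077 × (1 − 753/2323).
= 0.077 × 0.67585 = 0.05204.

0.052 per year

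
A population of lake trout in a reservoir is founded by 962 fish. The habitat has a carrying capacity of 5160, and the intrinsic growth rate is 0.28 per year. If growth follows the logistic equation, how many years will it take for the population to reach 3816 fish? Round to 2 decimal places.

A = (K − N₀)/N₀ = (5160 − 962)/962 = 4.3638.
Solve 5160/(1 + 4.3638·e^(−0.28t)) = 3816: 1 + 4.3638·e^(−0.28t) = 1.3522, so e^(−0.28t) = 0.0807093.
−0.28·t = ln(0.0807093) = -2.5169, so t = 2.5169/0.28 = 8.9889.

8.99 years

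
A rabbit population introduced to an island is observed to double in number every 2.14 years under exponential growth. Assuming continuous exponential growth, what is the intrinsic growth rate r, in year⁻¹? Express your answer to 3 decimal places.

r = ln(2)/t_d = 0.6931/2.14 = 0.3239.

0.324 per year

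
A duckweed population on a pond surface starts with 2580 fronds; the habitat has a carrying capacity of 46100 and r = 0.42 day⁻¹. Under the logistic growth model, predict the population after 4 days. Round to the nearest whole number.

A = (K − N₀)/N₀ = (46100 − 2580)/2580 = 16.868.
N(t) = K/(1 + A·e^(−rt)) = 46100/(1 + 16.868×e^(−0.42×4)).
e^(−1.68) = 0.18637; denominator = 1 + 16.868×0.18637 = 4.1438.
N = 46100/4.1438 = 11125.1.

11125 fronds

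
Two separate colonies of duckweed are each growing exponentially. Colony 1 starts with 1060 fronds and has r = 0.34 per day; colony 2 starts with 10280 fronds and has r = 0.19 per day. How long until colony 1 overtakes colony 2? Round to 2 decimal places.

Set 1060·e^(0.34t) = 10280·e^(0.19t).
e^((0.34 − 0.19)t) = 10280/1060 → e^(0.15·t) = 9.6981.
0.15·t = ln(9.6981) = 2.2719, so t = 2.2719/0.15 = 15.146.

15.15 days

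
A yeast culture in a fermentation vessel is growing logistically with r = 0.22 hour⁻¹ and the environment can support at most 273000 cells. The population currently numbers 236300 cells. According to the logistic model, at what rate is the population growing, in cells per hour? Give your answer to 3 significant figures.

6990 cells per hour

dN/dt = rN(1 − N/K) = 0.22 × 236300 × (1 − 236300/273000).
1 − 236300/273000 = 0.13443; dN/dt = 0.22 × 236300 × 0.13443 = 6988.6.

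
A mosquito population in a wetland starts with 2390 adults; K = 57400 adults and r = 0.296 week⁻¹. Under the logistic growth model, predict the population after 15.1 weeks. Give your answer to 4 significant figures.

45430 adults

A = (K − N₀)/N₀ = (57400 − 2390)/2390 = 23.017.
N(t) = K/(1 + A·e^(−rt)) = 57400/(1 + 23.017×e^(−0.296×15.1)).
e^(−4.47) = 0.011452; denominator = 1 + 23.017×0.011452 = 1.2636.
N = 57400/1.2636 = 45426.3.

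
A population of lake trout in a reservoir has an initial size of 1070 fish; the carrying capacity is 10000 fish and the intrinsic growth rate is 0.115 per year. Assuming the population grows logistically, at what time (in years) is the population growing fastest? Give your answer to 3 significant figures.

18.5 years

Logistic growth is fastest at N = K/2 = 5000.
A = (K − N₀)/N₀ = 8.3458. Set K/(1 + A·e^(−rt)) = K/2 → A·e^(−rt) = 1.
e^(−0.115t) = 1/8.3458 = 0.119821, so t = ln(8.3458)/0.115 = 2.1218/0.115 = 18.45.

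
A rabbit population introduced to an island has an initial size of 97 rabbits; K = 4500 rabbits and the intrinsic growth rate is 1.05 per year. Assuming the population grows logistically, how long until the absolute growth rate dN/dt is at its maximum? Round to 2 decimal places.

3.63 years

Logistic growth is fastest at N = K/2 = 2250.
A = (K − N₀)/N₀ = 45.392. Set K/(1 + A·e^(−rt)) = K/2 → A·e^(−rt) = 1.
e^(−1.05t) = 1/45.392 = 0.0220304, so t = ln(45.392)/1.05 = 3.8153/1.05 = 3.6336.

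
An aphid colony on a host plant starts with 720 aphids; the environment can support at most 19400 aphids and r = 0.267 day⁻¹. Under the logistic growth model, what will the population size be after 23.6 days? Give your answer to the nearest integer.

A = (K − N₀)/N₀ = (19400 − 720)/720 = 25.944.
N(t) = K/(1 + A·e^(−rt)) = 19400/(1 + 25.944×e^(−0.267×23.6)).
e^(−6.301) = 0.0018341; denominator = 1 + 25.944×0.0018341 = 1.0476.
N = 19400/1.0476 = 18518.8.

18519 aphids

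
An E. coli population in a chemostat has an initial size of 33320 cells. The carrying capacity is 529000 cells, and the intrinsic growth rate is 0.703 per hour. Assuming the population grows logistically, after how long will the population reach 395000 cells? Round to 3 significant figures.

A = (K − N₀)/N₀ = (529000 − 33320)/33320 = 14.876.
Solve 529000/(1 + 14.876·e^(−0.703t)) = 395000: 1 + 14.876·e^(−0.703t) = 1.3392, so e^(−0.703t) = 0.022804.
−0.703·t = ln(0.022804) = -3.7808, so t = 3.7808/0.703 = 5.3781.

5.38 hours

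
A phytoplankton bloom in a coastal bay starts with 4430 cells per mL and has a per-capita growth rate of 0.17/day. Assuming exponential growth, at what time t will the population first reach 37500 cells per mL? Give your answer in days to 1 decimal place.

12.6 days

Set N₀·e^(rt) = 37500: e^(0.17·t) = 37500/4430 = 8.465.
0.17·t = ln(8.465) = 2.1359, so t = 2.1359/0.17 = 12.564.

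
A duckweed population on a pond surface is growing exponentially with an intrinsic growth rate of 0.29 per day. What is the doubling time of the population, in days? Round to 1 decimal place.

2.4 days

Doubling time t_d = ln(2)/r = 0.6931/0.29 = 2.3902.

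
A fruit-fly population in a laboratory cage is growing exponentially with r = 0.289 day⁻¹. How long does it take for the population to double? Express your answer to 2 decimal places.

2.40 days

Doubling time t_d = ln(2)/r = 0.6931/0.289 = 2.3984.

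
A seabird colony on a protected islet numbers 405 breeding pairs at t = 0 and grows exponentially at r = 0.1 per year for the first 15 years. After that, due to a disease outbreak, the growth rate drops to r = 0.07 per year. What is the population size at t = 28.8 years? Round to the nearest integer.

4769 breeding pairs

Phase 1: N(15) = 405·e^(0.1×15) = 405·e^1.5 = 1815.08.
Phase 2 runs for 28.8 − 15 = 13.8 years at r = 0.07.
N(28.8) = 1815.08·e^(0.07×13.8) = 1815.08·e^0.966 = 4768.98.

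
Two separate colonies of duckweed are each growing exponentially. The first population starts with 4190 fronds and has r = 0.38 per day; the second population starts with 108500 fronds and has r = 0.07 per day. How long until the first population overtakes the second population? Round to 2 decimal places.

10.50 days

Set 4190·e^(0.38t) = 108500·e^(0.07t).
e^((0.38 − 0.07)t) = 108500/4190 → e^(0.31·t) = 25.895.
0.31·t = ln(25.895) = 3.254, so t = 3.254/0.31 = 10.497.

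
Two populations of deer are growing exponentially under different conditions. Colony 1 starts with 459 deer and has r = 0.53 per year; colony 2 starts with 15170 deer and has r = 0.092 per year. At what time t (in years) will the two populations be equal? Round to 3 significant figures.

Set 459·e^(0.53t) = 15170·e^(0.092t).
e^((0.53 − 0.092)t) = 15170/459 → e^(0.438·t) = 33.05.
0.438·t = ln(33.05) = 3.498, so t = 3.498/0.438 = 7.9864.

7.99 years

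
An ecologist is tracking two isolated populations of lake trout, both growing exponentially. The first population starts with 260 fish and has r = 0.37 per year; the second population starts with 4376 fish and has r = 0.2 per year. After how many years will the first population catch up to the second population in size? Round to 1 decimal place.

Set 260·e^(0.37t) = 4376·e^(0.2t).
e^((0.37 − 0.2)t) = 4376/260 → e^(0.17·t) = 16.831.
0.17·t = ln(16.831) = 2.8232, so t = 2.8232/0.17 = 16.607.

16.6 years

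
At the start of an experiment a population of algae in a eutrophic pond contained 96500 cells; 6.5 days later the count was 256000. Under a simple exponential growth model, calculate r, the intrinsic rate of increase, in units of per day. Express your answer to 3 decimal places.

From N(t) = N₀·e^(rt): e^(r·6.5) = 256000/96500 = 2.6528.
r·6.5 = ln(2.6528) = 0.97563, so r = 0.97563/6.5 = 0.1501.

0.150 per day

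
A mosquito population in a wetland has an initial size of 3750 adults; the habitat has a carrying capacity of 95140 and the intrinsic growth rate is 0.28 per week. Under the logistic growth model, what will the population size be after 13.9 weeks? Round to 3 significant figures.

63500 adults

A = (K − N₀)/N₀ = (95140 − 3750)/3750 = 24.371.
N(t) = K/(1 + A·e^(−rt)) = 95140/(1 + 24.371×e^(−0.28×13.9)).
e^(−3.892) = 0.020404; denominator = 1 + 24.371×0.020404 = 1.4973.
N = 95140/1.4973 = 63542.3.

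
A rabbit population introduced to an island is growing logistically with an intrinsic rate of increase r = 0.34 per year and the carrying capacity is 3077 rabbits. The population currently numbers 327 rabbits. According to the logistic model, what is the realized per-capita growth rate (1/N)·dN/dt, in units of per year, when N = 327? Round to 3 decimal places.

(1/N)·dN/dt = r(1 − N/K) = 0.34 × (1 − 327/3077).
= 0.34 × 0.89373 = 0.30387.

0.304 per year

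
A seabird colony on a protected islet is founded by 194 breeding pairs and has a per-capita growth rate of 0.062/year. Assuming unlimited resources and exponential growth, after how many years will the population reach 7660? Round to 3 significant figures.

Set N₀·e^(rt) = 7660: e^(0.062·t) = 7660/194 = 39.485.
0.062·t = ln(39.485) = 3.6759, so t = 3.6759/0.062 = 59.289.

59.3 years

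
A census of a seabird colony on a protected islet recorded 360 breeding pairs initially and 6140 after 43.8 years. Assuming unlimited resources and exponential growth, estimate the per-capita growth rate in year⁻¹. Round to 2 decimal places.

From N(t) = N₀·e^(rt): e^(r·43.8) = 6140/360 = 17.056.
r·43.8 = ln(17.056) = 2.8365, so r = 2.8365/43.8 = 0.06476.

0.06 per year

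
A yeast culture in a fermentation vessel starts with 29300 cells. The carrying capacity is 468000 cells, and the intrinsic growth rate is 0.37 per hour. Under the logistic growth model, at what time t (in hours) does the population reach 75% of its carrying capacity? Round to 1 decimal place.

10.3 hours

A = (K − N₀)/N₀ = (468000 − 29300)/29300 = 14.973.
Solve 468000/(1 + 14.973·e^(−0.37t)) = 351000: 1 + 14.973·e^(−0.37t) = 1.3333, so e^(−0.37t) = 0.0222627.
−0.37·t = ln(0.0222627) = -3.8048, so t = 3.8048/0.37 = 10.283.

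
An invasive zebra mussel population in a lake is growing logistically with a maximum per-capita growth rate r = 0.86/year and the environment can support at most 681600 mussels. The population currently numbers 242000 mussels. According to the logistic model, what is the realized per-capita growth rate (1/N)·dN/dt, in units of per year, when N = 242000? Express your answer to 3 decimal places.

(1/N)·dN/dt = r(1 − N/K) = 0.86 × (1 − 242000/681600).
= 0.86 × 0.64495 = 0.55466.

0.555 per year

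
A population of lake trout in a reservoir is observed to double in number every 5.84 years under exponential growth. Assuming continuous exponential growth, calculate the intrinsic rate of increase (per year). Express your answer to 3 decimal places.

0.119 per year

r = ln(2)/t_d = 0.6931/5.84 = 0.11869.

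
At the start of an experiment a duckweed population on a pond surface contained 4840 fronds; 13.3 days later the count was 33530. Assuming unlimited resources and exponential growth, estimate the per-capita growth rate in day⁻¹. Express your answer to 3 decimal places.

From N(t) = N₀·e^(rt): e^(r·13.3) = 33530/4840 = 6.9277.
r·13.3 = ln(6.9277) = 1.9355, so r = 1.9355/13.3 = 0.14553.

0.146 per day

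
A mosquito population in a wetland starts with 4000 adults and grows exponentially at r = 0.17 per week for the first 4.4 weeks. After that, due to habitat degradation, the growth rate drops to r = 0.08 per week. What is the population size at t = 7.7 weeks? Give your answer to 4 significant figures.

11000 adults

Phase 1: N(4.4) = 4000·e^(0.17×4.4) = 4000·e^0.748 = 8451.08.
Phase 2 runs for 7.7 − 4.4 = 3.3 weeks at r = 0.08.
N(7.7) = 8451.08·e^(0.08×3.3) = 8451.08·e^0.264 = 11004.4.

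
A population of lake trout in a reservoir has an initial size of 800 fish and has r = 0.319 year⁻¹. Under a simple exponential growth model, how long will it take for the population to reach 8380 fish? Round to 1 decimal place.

7.4 years

Set N₀·e^(rt) = 8380: e^(0.319·t) = 8380/800 = 10.475.
0.319·t = ln(10.475) = 2.349, so t = 2.349/0.319 = 7.3636.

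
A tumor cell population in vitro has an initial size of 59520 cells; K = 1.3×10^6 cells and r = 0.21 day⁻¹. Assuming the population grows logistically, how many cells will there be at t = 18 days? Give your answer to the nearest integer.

880964 cells

A = (K − N₀)/N₀ = (1.3×10^6 − 59520)/59520 = 20.841.
N(t) = K/(1 + A·e^(−rt)) = 1.3×10^6/(1 + 20.841×e^(−0.21×18)).
e^(−3.78) = 0.022823; denominator = 1 + 20.841×0.022823 = 1.4757.
N = 1.3×10^6/1.4757 = 880964.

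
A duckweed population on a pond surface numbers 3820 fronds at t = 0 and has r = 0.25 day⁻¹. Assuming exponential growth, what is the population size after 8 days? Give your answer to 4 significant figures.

28230 fronds

N(t) = N₀·e^(rt) = 3820 × e^(0.25×8) = 3820 × e^2.
e^2 ≈ 7.3891, so N ≈ 3820 × 7.3891 = 28226.2.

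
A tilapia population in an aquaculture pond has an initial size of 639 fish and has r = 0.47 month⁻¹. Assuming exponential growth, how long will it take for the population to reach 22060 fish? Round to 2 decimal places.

Set N₀·e^(rt) = 22060: e^(0.47·t) = 22060/639 = 34.523.
0.47·t = ln(34.523) = 3.5416, so t = 3.5416/0.47 = 7.5354.

7.54 months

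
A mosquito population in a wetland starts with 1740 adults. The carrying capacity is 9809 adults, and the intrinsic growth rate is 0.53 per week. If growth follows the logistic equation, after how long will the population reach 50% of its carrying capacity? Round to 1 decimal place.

A = (K − N₀)/N₀ = (9809 − 1740)/1740 = 4.6374.
Solve 9809/(1 + 4.6374·e^(−0.53t)) = 4904.5: 1 + 4.6374·e^(−0.53t) = 2, so e^(−0.53t) = 0.21564.
−0.53·t = ln(0.21564) = -1.5341, so t = 1.5341/0.53 = 2.8946.

2.9 weeks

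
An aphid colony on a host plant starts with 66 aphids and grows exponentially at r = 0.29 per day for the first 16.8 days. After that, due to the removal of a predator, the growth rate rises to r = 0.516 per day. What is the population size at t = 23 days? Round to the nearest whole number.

Phase 1: N(16.8) = 66·e^(0.29×16.8) = 66·e^4.872 = 8618.4.
Phase 2 runs for 23 − 16.8 = 6.2 days at r = 0.516.
N(23) = 8618.4·e^(0.516×6.2) = 8618.4·e^3.199 = 211262.

211262 aphids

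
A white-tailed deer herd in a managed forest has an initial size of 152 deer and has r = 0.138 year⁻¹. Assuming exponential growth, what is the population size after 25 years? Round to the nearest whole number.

N(t) = N₀·e^(rt) = 152 × e^(0.138×25) = 152 × e^3.45.
e^3.45 ≈ 31.5, so N ≈ 152 × 31.5 = 4788.06.

4788 deer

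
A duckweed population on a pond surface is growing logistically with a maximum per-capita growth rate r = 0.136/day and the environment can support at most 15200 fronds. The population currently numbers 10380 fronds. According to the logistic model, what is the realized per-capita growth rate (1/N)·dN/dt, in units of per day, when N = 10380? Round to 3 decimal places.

0.043 per day

(1/N)·dN/dt = r(1 − N/K) = 0.136 × (1 − 10380/15200).
= 0.136 × 0.31711 = 0.043126.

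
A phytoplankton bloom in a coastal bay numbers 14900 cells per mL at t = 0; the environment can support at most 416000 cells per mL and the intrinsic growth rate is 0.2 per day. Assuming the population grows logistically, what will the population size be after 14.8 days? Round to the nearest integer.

A = (K − N₀)/N₀ = (416000 − 14900)/14900 = 26.919.
N(t) = K/(1 + A·e^(−rt)) = 416000/(1 + 26.919×e^(−0.2×14.8)).
e^(−2.96) = 0.051819; denominator = 1 + 26.919×0.051819 = 2.3949.
N = 416000/2.3949 = 173700.

173700 cells per mL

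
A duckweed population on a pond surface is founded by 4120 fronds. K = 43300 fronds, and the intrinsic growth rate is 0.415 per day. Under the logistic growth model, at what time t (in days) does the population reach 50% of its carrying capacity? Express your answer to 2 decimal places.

5.43 days

A = (K − N₀)/N₀ = (43300 − 4120)/4120 = 9.5097.
Solve 43300/(1 + 9.5097·e^(−0.415t)) = 21650: 1 + 9.5097·e^(−0.415t) = 2, so e^(−0.415t) = 0.105156.
−0.415·t = ln(0.105156) = -2.2523, so t = 2.2523/0.415 = 5.4273.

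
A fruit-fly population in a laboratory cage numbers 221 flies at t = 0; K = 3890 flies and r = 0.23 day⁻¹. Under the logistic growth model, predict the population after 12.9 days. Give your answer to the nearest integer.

2098 flies

A = (K − N₀)/N₀ = (3890 − 221)/221 = 16.602.
N(t) = K/(1 + A·e^(−rt)) = 3890/(1 + 16.602×e^(−0.23×12.9)).
e^(−2.967) = 0.051457; denominator = 1 + 16.602×0.051457 = 1.8543.
N = 3890/1.8543 = 2097.84.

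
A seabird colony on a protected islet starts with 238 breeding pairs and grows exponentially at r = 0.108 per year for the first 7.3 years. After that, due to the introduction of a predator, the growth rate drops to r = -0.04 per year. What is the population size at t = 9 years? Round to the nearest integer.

Phase 1: N(7.3) = 238·e^(0.108×7.3) = 238·e^0.7884 = 523.57.
Phase 2 runs for 9 − 7.3 = 1.7 years at r = -0.04.
N(9) = 523.57·e^(-0.04×1.7) = 523.57·e^-0.068 = 489.151.

489 breeding pairs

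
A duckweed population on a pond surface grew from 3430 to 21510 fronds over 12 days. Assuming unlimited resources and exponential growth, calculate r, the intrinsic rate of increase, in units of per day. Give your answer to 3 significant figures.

From N(t) = N₀·e^(rt): e^(r·12) = 21510/3430 = 6.2711.
r·12 = ln(6.2711) = 1.836, so r = 1.836/12 = 0.153.

0.153 per day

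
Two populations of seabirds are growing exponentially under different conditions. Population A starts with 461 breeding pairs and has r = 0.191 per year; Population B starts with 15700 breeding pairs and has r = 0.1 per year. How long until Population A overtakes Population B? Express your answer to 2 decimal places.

38.77 years

Set 461·e^(0.191t) = 15700·e^(0.1t).
e^((0.191 − 0.1)t) = 15700/461 → e^(0.091·t) = 34.056.
0.091·t = ln(34.056) = 3.528, so t = 3.528/0.091 = 38.769.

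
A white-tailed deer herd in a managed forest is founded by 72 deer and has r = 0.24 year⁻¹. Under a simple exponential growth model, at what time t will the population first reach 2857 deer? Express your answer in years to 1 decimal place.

Set N₀·e^(rt) = 2857: e^(0.24·t) = 2857/72 = 39.681.
0.24·t = ln(39.681) = 3.6809, so t = 3.6809/0.24 = 15.337.

15.3 years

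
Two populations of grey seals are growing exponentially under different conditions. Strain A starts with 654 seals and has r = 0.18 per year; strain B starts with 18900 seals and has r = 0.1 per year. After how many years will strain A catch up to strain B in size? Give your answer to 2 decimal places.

Set 654·e^(0.18t) = 18900·e^(0.1t).
e^((0.18 − 0.1)t) = 18900/654 → e^(0.08·t) = 28.899.
0.08·t = ln(28.899) = 3.3638, so t = 3.3638/0.08 = 42.048.

42.05 years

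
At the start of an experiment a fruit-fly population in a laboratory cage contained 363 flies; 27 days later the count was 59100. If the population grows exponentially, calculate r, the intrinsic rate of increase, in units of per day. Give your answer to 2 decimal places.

0.19 per day

From N(t) = N₀·e^(rt): e^(r·27) = 59100/363 = 162.81.
r·27 = ln(162.81) = 5.0926, so r = 5.0926/27 = 0.18861.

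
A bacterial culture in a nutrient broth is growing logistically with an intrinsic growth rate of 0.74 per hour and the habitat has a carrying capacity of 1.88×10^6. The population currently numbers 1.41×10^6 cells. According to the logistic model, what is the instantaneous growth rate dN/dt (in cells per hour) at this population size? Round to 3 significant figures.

dN/dt = rN(1 − N/K) = 0.74 × 1.41×10^6 × (1 − 1.41×10^6/1.88×10^6).
1 − 1.41×10^6/1.88×10^6 = 0.25; dN/dt = 0.74 × 1.41×10^6 × 0.25 = 2.6085×10^5.

261000 cells per hour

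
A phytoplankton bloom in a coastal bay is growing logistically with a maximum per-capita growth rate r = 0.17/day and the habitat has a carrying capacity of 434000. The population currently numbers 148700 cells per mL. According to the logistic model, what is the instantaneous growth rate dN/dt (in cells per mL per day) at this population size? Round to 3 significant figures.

dN/dt = rN(1 − N/K) = 0.17 × 148700 × (1 − 148700/434000).
1 − 148700/434000 = 0.65737; dN/dt = 0.17 × 148700 × 0.65737 = 16618.

16600 cells per mL per day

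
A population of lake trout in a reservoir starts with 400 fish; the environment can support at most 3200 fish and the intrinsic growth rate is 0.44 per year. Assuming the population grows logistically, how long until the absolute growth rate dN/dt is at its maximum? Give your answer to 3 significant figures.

4.42 years

Logistic growth is fastest at N = K/2 = 1600.
A = (K − N₀)/N₀ = 7. Set K/(1 + A·e^(−rt)) = K/2 → A·e^(−rt) = 1.
e^(−0.44t) = 1/7 = 0.142857, so t = ln(7)/0.44 = 1.9459/0.44 = 4.4225.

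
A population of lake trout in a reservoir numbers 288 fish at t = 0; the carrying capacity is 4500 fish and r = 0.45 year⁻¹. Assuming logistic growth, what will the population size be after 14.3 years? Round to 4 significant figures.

4397 fish

A = (K − N₀)/N₀ = (4500 − 288)/288 = 14.625.
N(t) = K/(1 + A·e^(−rt)) = 4500/(1 + 14.625×e^(−0.45×14.3)).
e^(−6.435) = 0.0016044; denominator = 1 + 14.625×0.0016044 = 1.0235.
N = 4500/1.0235 = 4396.83.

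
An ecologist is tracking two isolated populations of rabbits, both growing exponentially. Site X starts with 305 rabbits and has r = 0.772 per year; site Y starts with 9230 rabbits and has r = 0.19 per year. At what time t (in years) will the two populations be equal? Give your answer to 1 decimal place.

5.9 years

Set 305·e^(0.772t) = 9230·e^(0.19t).
e^((0.772 − 0.19)t) = 9230/305 → e^(0.582·t) = 30.262.
0.582·t = ln(30.262) = 3.4099, so t = 3.4099/0.582 = 5.8589.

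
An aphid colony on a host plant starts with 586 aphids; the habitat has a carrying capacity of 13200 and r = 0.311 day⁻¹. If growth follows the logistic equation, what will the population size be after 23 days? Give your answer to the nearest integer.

A = (K − N₀)/N₀ = (13200 − 586)/586 = 21.526.
N(t) = K/(1 + A·e^(−rt)) = 13200/(1 + 21.526×e^(−0.311×23)).
e^(−7.153) = 0.00078251; denominator = 1 + 21.526×0.00078251 = 1.0168.
N = 13200/1.0168 = 12981.3.

12981 aphids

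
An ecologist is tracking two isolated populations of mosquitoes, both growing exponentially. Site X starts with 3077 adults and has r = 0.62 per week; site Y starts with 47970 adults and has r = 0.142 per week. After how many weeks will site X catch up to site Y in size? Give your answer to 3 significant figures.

Set 3077·e^(0.62t) = 47970·e^(0.142t).
e^((0.62 − 0.142)t) = 47970/3077 → e^(0.478·t) = 15.59.
0.478·t = ln(15.59) = 2.7466, so t = 2.7466/0.478 = 5.7461.

5.75 weeks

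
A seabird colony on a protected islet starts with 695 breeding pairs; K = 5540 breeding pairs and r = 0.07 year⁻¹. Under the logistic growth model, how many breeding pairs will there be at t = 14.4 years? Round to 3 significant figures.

A = (K − N₀)/N₀ = (5540 − 695)/695 = 6.9712.
N(t) = K/(1 + A·e^(−rt)) = 5540/(1 + 6.9712×e^(−0.07×14.4)).
e^(−1.008) = 0.36495; denominator = 1 + 6.9712×0.36495 = 3.5441.
N = 5540/3.5441 = 1563.15.

1560 breeding pairs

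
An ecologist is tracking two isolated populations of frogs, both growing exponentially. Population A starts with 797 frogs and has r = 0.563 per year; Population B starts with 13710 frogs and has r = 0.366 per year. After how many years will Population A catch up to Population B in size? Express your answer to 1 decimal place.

14.4 years

Set 797·e^(0.563t) = 13710·e^(0.366t).
e^((0.563 − 0.366)t) = 13710/797 → e^(0.197·t) = 17.202.
0.197·t = ln(17.202) = 2.845, so t = 2.845/0.197 = 14.442.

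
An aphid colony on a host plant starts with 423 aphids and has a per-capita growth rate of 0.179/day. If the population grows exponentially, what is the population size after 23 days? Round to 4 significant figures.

N(t) = N₀·e^(rt) = 423 × e^(0.179×23) = 423 × e^4.117.
e^4.117 ≈ 61.375, so N ≈ 423 × 61.375 = 25961.6.

25960 aphids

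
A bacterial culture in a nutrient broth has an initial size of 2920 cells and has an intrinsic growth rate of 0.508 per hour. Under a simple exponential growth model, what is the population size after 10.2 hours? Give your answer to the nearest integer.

519665 cells

N(t) = N₀·e^(rt) = 2920 × e^(0.508×10.2) = 2920 × e^5.182.
e^5.182 ≈ 177.97, so N ≈ 2920 × 177.97 = 519665.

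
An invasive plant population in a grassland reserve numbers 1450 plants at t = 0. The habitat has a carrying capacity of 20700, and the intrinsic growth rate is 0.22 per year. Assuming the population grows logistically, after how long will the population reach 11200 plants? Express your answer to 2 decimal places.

A = (K − N₀)/N₀ = (20700 − 1450)/1450 = 13.276.
Solve 20700/(1 + 13.276·e^(−0.22t)) = 11200: 1 + 13.276·e^(−0.22t) = 1.8482, so e^(−0.22t) = 0.0638915.
−0.22·t = ln(0.0638915) = -2.7506, so t = 2.7506/0.22 = 12.503.

12.50 years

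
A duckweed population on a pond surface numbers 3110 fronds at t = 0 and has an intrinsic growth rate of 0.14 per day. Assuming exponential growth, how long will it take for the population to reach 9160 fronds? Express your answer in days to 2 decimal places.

7.72 days

Set N₀·e^(rt) = 9160: e^(0.14·t) = 9160/3110 = 2.9453.
0.14·t = ln(2.9453) = 1.0802, so t = 1.0802/0.14 = 7.7159.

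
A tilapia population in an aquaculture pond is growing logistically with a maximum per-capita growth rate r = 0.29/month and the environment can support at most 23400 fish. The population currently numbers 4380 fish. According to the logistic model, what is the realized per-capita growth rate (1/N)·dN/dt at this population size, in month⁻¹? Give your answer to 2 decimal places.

0.24 per month

(1/N)·dN/dt = r(1 − N/K) = 0.29 × (1 − 4380/23400).
= 0.29 × 0.81282 = 0.23572.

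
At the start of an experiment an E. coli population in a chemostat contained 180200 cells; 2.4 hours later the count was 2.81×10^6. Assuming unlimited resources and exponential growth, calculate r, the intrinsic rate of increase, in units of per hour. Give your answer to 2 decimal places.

From N(t) = N₀·e^(rt): e^(r·2.4) = 2.81×10^6/180200 = 15.594.
r·2.4 = ln(15.594) = 2.7469, so r = 2.7469/2.4 = 1.1445.

1.14 per hour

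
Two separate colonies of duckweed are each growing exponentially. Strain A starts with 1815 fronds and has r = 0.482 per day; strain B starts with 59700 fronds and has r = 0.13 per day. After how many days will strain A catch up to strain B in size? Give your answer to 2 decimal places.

Set 1815·e^(0.482t) = 59700·e^(0.13t).
e^((0.482 − 0.13)t) = 59700/1815 → e^(0.352·t) = 32.893.
0.352·t = ln(32.893) = 3.4932, so t = 3.4932/0.352 = 9.924.

9.92 days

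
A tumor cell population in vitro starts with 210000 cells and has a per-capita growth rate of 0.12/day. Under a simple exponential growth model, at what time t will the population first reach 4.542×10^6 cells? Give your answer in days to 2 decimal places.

Set N₀·e^(rt) = 4.542×10^6: e^(0.12·t) = 4.542×10^6/210000 = 21.629.
0.12·t = ln(21.629) = 3.074, so t = 3.074/0.12 = 25.617.

25.62 days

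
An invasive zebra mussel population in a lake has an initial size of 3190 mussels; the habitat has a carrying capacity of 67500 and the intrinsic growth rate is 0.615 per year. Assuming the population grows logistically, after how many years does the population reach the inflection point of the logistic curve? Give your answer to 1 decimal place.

Logistic growth is fastest at N = K/2 = 33750.
A = (K − N₀)/N₀ = 20.16. Set K/(1 + A·e^(−rt)) = K/2 → A·e^(−rt) = 1.
e^(−0.615t) = 1/20.16 = 0.0496035, so t = ln(20.16)/0.615 = 3.0037/0.615 = 4.8841.

4.9 years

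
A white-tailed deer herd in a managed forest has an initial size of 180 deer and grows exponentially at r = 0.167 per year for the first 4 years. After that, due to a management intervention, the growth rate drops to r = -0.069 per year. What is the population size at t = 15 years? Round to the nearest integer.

Phase 1: N(4) = 180·e^(0.167×4) = 180·e^0.668 = 351.06.
Phase 2 runs for 15 − 4 = 11 years at r = -0.069.
N(15) = 351.06·e^(-0.069×11) = 351.06·e^-0.759 = 164.343.

164 deer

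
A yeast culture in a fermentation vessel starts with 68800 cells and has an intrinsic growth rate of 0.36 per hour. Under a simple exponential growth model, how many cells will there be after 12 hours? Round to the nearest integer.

5172978 cells

N(t) = N₀·e^(rt) = 68800 × e^(0.36×12) = 68800 × e^4.32.
e^4.32 ≈ 75.189, so N ≈ 68800 × 75.189 = 5.172978×10^6.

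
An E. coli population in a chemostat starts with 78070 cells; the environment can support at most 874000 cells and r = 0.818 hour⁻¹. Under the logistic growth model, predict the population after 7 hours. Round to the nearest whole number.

A = (K − N₀)/N₀ = (874000 − 78070)/78070 = 10.195.
N(t) = K/(1 + A·e^(−rt)) = 874000/(1 + 10.195×e^(−0.818×7)).
e^(−5.726) = 0.0032601; denominator = 1 + 10.195×0.0032601 = 1.0332.
N = 874000/1.0332 = 845885.

845885 cells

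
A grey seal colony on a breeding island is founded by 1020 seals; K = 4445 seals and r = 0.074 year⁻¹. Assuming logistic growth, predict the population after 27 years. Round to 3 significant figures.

3050 seals

A = (K − N₀)/N₀ = (4445 − 1020)/1020 = 3.3578.
N(t) = K/(1 + A·e^(−rt)) = 4445/(1 + 3.3578×e^(−0.074×27)).
e^(−1.998) = 0.13561; denominator = 1 + 3.3578×0.13561 = 1.4553.
N = 4445/1.4553 = 3054.26.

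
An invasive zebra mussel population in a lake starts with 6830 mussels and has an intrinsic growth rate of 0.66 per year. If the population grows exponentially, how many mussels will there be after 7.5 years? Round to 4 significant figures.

N(t) = N₀·e^(rt) = 6830 × e^(0.66×7.5) = 6830 × e^4.95.
e^4.95 ≈ 141.17, so N ≈ 6830 × 141.17 = 964225.

964200 mussels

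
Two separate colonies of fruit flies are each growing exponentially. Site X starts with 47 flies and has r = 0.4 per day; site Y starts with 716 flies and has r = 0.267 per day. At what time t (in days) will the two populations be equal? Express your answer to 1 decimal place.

20.5 days

Set 47·e^(0.4t) = 716·e^(0.267t).
e^((0.4 − 0.267)t) = 716/47 → e^(0.133·t) = 15.234.
0.133·t = ln(15.234) = 2.7235, so t = 2.7235/0.133 = 20.478.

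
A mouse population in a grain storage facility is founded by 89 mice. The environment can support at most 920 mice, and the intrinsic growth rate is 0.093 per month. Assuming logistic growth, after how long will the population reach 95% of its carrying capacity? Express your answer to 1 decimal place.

A = (K − N₀)/N₀ = (920 − 89)/89 = 9.3371.
Solve 920/(1 + 9.3371·e^(−0.093t)) = 874: 1 + 9.3371·e^(−0.093t) = 1.0526, so e^(−0.093t) = 0.00563684.
−0.093·t = ln(0.00563684) = -5.1784, so t = 5.1784/0.093 = 55.682.

55.7 months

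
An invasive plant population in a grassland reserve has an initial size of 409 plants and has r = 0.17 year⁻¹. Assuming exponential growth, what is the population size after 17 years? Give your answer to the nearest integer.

7359 plants

N(t) = N₀·e^(rt) = 409 × e^(0.17×17) = 409 × e^2.89.
e^2.89 ≈ 17.993, so N ≈ 409 × 17.993 = 7359.26.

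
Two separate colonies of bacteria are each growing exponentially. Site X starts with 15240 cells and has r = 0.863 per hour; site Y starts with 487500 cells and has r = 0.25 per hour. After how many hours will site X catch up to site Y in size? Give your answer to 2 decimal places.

Set 15240·e^(0.863t) = 487500·e^(0.25t).
e^((0.863 − 0.25)t) = 487500/15240 → e^(0.613·t) = 31.988.
0.613·t = ln(31.988) = 3.4654, so t = 3.4654/0.613 = 5.6531.

5.65 hours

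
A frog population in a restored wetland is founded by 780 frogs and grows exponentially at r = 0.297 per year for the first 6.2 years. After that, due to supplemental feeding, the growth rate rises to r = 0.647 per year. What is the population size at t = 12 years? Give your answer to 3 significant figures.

210000 frogs

Phase 1: N(6.2) = 780·e^(0.297×6.2) = 780·e^1.841 = 4918.18.
Phase 2 runs for 12 − 6.2 = 5.8 years at r = 0.647.
N(12) = 4918.18·e^(0.647×5.8) = 4918.18·e^3.753 = 209671.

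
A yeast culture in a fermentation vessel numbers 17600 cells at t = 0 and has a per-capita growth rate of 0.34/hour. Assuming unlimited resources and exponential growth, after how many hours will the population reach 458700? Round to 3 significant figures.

Set N₀·e^(rt) = 458700: e^(0.34·t) = 458700/17600 = 26.062.
0.34·t = ln(26.062) = 3.2605, so t = 3.2605/0.34 = 9.5897.

9.59 hours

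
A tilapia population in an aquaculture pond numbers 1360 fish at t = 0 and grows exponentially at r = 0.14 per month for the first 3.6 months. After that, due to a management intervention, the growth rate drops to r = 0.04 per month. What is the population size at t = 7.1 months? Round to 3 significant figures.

2590 fish

Phase 1: N(3.6) = 1360·e^(0.14×3.6) = 1360·e^0.504 = 2251.25.
Phase 2 runs for 7.1 − 3.6 = 3.5 months at r = 0.04.
N(7.1) = 2251.25·e^(0.04×3.5) = 2251.25·e^0.14 = 2589.55.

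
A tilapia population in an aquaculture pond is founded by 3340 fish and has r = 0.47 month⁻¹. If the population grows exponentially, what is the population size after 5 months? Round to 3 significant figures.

N(t) = N₀·e^(rt) = 3340 × e^(0.47×5) = 3340 × e^2.35.
e^2.35 ≈ 10.486, so N ≈ 3340 × 10.486 = 35021.8.

35000 fish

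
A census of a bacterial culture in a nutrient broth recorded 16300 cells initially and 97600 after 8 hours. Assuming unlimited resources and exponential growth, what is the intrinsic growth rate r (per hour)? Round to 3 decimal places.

From N(t) = N₀·e^(rt): e^(r·8) = 97600/16300 = 5.9877.
r·8 = ln(5.9877) = 1.7897, so r = 1.7897/8 = 0.22371.

0.224 per hour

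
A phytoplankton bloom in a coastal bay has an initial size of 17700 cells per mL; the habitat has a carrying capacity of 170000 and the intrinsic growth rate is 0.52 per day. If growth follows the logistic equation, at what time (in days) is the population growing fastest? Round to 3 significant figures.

Logistic growth is fastest at N = K/2 = 85000.
A = (K − N₀)/N₀ = 8.6045. Set K/(1 + A·e^(−rt)) = K/2 → A·e^(−rt) = 1.
e^(−0.52t) = 1/8.6045 = 0.116218, so t = ln(8.6045)/0.52 = 2.1523/0.52 = 4.139.

4.14 days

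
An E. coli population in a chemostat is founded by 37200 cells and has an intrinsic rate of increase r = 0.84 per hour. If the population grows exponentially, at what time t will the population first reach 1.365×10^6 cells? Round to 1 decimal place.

4.3 hours

Set N₀·e^(rt) = 1.365×10^6: e^(0.84·t) = 1.365×10^6/37200 = 36.694.
0.84·t = ln(36.694) = 3.6026, so t = 3.6026/0.84 = 4.2888.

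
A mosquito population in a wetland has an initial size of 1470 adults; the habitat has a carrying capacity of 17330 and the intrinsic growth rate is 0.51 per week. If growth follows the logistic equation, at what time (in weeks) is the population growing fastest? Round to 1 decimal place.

Logistic growth is fastest at N = K/2 = 8665.
A = (K − N₀)/N₀ = 10.789. Set K/(1 + A·e^(−rt)) = K/2 → A·e^(−rt) = 1.
e^(−0.51t) = 1/10.789 = 0.092686, so t = ln(10.789)/0.51 = 2.3785/0.51 = 4.6638.

4.7 weeks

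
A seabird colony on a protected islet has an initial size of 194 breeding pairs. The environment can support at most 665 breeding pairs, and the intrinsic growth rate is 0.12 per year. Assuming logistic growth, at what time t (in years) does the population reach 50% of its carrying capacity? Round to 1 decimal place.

7.4 years

A = (K − N₀)/N₀ = (665 − 194)/194 = 2.4278.
Solve 665/(1 + 2.4278·e^(−0.12t)) = 332.5: 1 + 2.4278·e^(−0.12t) = 2, so e^(−0.12t) = 0.41189.
−0.12·t = ln(0.41189) = -0.887, so t = 0.887/0.12 = 7.3917.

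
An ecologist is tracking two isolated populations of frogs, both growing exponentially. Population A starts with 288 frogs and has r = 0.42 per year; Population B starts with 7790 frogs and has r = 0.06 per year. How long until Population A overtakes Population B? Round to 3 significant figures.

Set 288·e^(0.42t) = 7790·e^(0.06t).
e^((0.42 − 0.06)t) = 7790/288 → e^(0.36·t) = 27.049.
0.36·t = ln(27.049) = 3.2976, so t = 3.2976/0.36 = 9.1601.

9.16 years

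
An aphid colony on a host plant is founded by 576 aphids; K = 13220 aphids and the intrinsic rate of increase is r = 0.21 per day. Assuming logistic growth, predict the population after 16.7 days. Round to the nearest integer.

A = (K − N₀)/N₀ = (13220 − 576)/576 = 21.951.
N(t) = K/(1 + A·e^(−rt)) = 13220/(1 + 21.951×e^(−0.21×16.7)).
e^(−3.507) = 0.029987; denominator = 1 + 21.951×0.029987 = 1.6583.
N = 13220/1.6583 = 7972.26.

7972 aphids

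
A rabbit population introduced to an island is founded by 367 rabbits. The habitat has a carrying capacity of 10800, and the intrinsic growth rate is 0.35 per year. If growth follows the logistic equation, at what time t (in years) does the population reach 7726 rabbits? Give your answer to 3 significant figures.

A = (K − N₀)/N₀ = (10800 − 367)/367 = 28.428.
Solve 10800/(1 + 28.428·e^(−0.35t)) = 7726: 1 + 28.428·e^(−0.35t) = 1.3979, so e^(−0.35t) = 0.0139961.
−0.35·t = ln(0.0139961) = -4.269, so t = 4.269/0.35 = 12.197.

12.2 years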